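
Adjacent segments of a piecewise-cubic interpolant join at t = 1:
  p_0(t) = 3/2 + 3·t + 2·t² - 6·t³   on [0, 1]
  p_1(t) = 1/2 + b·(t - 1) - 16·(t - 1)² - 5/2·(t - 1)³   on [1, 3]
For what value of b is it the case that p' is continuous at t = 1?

-11

p_0'(t) = 3 + 4·t - 18·t², so p_0'(1) = -11. On the right, p_1'(1) = b, so b = -11.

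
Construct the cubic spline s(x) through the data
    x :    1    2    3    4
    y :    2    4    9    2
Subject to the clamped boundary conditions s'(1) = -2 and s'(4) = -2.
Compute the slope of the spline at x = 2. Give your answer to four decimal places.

With σ_i denoting the second derivative at x_i, h_i = 1, 1, 1, and Δ_i = (y_(i+1) − y_i)/h_i = 2, 5, -7:
  1·σ_0 + 4·σ_1 + 1·σ_2 = 6(Δ_1 - Δ_0) = 18
  1·σ_1 + 4·σ_2 + 1·σ_3 = 6(Δ_2 - Δ_1) = -72
Clamped end conditions give two more equations: 2h_0·σ_0 + h_0·σ_1 = 6(Δ_0 - s'(1)) = 24 and h_2·σ_2 + 2h_2·σ_3 = 6(s'(4) - Δ_2) = 30.
Solving the tridiagonal system: σ_0 = 36/5, σ_1 = 48/5, σ_2 = -138/5, σ_3 = 144/5.
On [2, 3], s'(x) = b_1 + 2c_1·(x - 2) + 3d_1·(x - 2)² with b_1 = Δ_1 - h_1(2σ_1 + σ_2)/6 = 32/5, c_1 = σ_1/2 = 24/5, d_1 = (σ_2 - σ_1)/(6h_1) = -31/5. So s'(2) = 32/5.

6.4000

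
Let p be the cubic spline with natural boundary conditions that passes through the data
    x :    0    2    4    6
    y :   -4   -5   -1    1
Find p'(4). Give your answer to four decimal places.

1.8667

Let σ_i = p''(x_i). Step sizes h_i = 2, 2, 2; slopes of the chords Δ_i = (y_(i+1) - y_i)/h_i = -1/2, 2, 1.
  2·σ_0 + 8·σ_1 + 2·σ_2 = 6(Δ_1 - Δ_0) = 15
  2·σ_1 + 8·σ_2 + 2·σ_3 = 6(Δ_2 - Δ_1) = -6
Natural end conditions: σ_0 = σ_3 = 0.
Forward elimination and back-substitution give σ_0 = 0, σ_1 = 11/5, σ_2 = -13/10, σ_3 = 0.
On [4, 6], p'(x) = b_2 + 2c_2·(x - 4) + 3d_2·(x - 4)² with b_2 = Δ_2 - h_2(2σ_2 + σ_3)/6 = 28/15, c_2 = σ_2/2 = -13/20, d_2 = (σ_3 - σ_2)/(6h_2) = 13/120. So p'(4) = 28/15.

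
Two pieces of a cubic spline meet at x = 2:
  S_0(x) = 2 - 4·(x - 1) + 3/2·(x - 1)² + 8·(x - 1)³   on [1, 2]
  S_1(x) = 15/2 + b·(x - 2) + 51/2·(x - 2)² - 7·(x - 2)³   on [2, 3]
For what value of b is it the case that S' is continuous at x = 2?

23

S_0'(x) = -4 + 3·(x - 1) + 24·(x - 1)², so S_0'(2) = 23. On the right, S_1'(2) = b, so b = 23.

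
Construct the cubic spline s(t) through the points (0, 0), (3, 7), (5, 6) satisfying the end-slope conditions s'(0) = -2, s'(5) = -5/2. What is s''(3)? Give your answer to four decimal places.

Put M_i = s'' at the i-th knot. Here h = (3, 2) and Δ = (7/3, -1/2), so the interior equations h_(i-1)·M_(i-1) + 2(h_(i-1)+h_i)·M_i + h_i·M_(i+1) = 6(Δ_i − Δ_(i-1)) read
  3·M_0 + 10·M_1 + 2·M_2 = 6(Δ_1 - Δ_0) = -17
Clamped end conditions give two more equations: 2h_0·M_0 + h_0·M_1 = 6(Δ_0 - s'(0)) = 26 and h_1·M_1 + 2h_1·M_2 = 6(s'(5) - Δ_1) = -12.
Solving: M_0 = 89/15, M_1 = -16/5, M_2 = -7/5.

-3.2000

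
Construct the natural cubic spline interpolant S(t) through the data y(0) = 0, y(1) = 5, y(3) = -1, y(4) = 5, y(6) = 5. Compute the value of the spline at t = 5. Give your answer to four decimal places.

Let M_i = S''(x_i). Step sizes h_i = 1, 2, 1, 2; slopes of the chords Δ_i = (y_(i+1) - y_i)/h_i = 5, -3, 6, 0.
  1·M_0 + 6·M_1 + 2·M_2 = 6(Δ_1 - Δ_0) = -48
  2·M_1 + 6·M_2 + 1·M_3 = 6(Δ_2 - Δ_1) = 54
  1·M_2 + 6·M_3 + 2·M_4 = 6(Δ_3 - Δ_2) = -36
Natural end conditions: M_0 = M_4 = 0.
Forward elimination and back-substitution give M_0 = 0, M_1 = -400/31, M_2 = 456/31, M_3 = -262/31, M_4 = 0.
On [4, 6], S(t) = 5 + 524/93·(t - 4) - 131/31·(t - 4)² + 131/186·(t - 4)³.
With (t - 4) = 1: S(5) = 441/62.

7.1129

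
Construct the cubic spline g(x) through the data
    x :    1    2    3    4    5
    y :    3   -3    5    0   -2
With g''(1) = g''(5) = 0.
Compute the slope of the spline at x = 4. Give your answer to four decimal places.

-5.9643

Write σ_i for g''(x_i). With h_i = 1, 1, 1, 1 and divided differences Δ_i = -6, 8, -5, -2, the continuity of g' gives the tridiagonal system
  1·σ_0 + 4·σ_1 + 1·σ_2 = 6(Δ_1 - Δ_0) = 84
  1·σ_1 + 4·σ_2 + 1·σ_3 = 6(Δ_2 - Δ_1) = -78
  1·σ_2 + 4·σ_3 + 1·σ_4 = 6(Δ_3 - Δ_2) = 18
Natural end conditions: σ_0 = σ_4 = 0.
Forward elimination and back-substitution give σ_0 = 0, σ_1 = 795/28, σ_2 = -207/7, σ_3 = 333/28, σ_4 = 0.
On [4, 5], g'(x) = b_3 + 2c_3·(x - 4) + 3d_3·(x - 4)² with b_3 = Δ_3 - h_3(2σ_3 + σ_4)/6 = -167/28, c_3 = σ_3/2 = 333/56, d_3 = (σ_4 - σ_3)/(6h_3) = -111/56. So g'(4) = -167/28.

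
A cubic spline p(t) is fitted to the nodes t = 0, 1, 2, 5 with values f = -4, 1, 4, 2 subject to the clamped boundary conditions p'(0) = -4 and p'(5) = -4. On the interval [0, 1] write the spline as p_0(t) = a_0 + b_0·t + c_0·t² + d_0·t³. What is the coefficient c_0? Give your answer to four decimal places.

With M_i denoting the second derivative at x_i, h_i = 1, 1, 3, and Δ_i = (y_(i+1) − y_i)/h_i = 5, 3, -2/3:
  1·M_0 + 4·M_1 + 1·M_2 = 6(Δ_1 - Δ_0) = -12
  1·M_1 + 8·M_2 + 3·M_3 = 6(Δ_2 - Δ_1) = -22
Clamped end conditions give two more equations: 2h_0·M_0 + h_0·M_1 = 6(Δ_0 - p'(0)) = 54 and h_2·M_2 + 2h_2·M_3 = 6(p'(5) - Δ_2) = -20.
Forward elimination and back-substitution give M_0 = 944/29, M_1 = -322/29, M_2 = -4/29, M_3 = -284/87.
On [0, 1], with p_0(t) = a_0 + b_0·t + c_0·t² + d_0·t³: c_0 = M_0/2 = 472/29, d_0 = (M_1 - M_0)/(6h_0) = -211/29, b_0 = Δ_0 - h_0(2M_0 + M_1)/6 = -4.

16.2759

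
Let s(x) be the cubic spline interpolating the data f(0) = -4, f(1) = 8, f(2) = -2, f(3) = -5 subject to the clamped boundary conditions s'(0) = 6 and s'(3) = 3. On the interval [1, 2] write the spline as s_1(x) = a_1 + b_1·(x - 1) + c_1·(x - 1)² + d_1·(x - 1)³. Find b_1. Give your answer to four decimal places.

With σ_i denoting the second derivative at x_i, h_i = 1, 1, 1, and Δ_i = (y_(i+1) − y_i)/h_i = 12, -10, -3:
  1·σ_0 + 4·σ_1 + 1·σ_2 = 6(Δ_1 - Δ_0) = -132
  1·σ_1 + 4·σ_2 + 1·σ_3 = 6(Δ_2 - Δ_1) = 42
Clamped end conditions give two more equations: 2h_0·σ_0 + h_0·σ_1 = 6(Δ_0 - s'(0)) = 36 and h_2·σ_2 + 2h_2·σ_3 = 6(s'(3) - Δ_2) = 36.
Solving the tridiagonal system: σ_0 = 212/5, σ_1 = -244/5, σ_2 = 104/5, σ_3 = 38/5.
On [1, 2], with s_1(x) = a_1 + b_1·(x - 1) + c_1·(x - 1)² + d_1·(x - 1)³: c_1 = σ_1/2 = -122/5, d_1 = (σ_2 - σ_1)/(6h_1) = 58/5, b_1 = Δ_1 - h_1(2σ_1 + σ_2)/6 = 14/5.

2.8000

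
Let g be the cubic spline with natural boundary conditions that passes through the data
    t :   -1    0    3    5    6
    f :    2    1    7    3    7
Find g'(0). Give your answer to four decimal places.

0.4010

With m_i denoting the second derivative at x_i, h_i = 1, 3, 2, 1, and Δ_i = (y_(i+1) − y_i)/h_i = -1, 2, -2, 4:
  1·m_0 + 8·m_1 + 3·m_2 = 6(Δ_1 - Δ_0) = 18
  3·m_1 + 10·m_2 + 2·m_3 = 6(Δ_2 - Δ_1) = -24
  2·m_2 + 6·m_3 + 1·m_4 = 6(Δ_3 - Δ_2) = 36
Natural end conditions: m_0 = m_4 = 0.
Hence m_0 = 0, m_1 = 828/197, m_2 = -1026/197, m_3 = 1524/197, m_4 = 0.
On [0, 3], g'(t) = b_1 + 2c_1·t + 3d_1·t² with b_1 = Δ_1 - h_1(2m_1 + m_2)/6 = 79/197, c_1 = m_1/2 = 414/197, d_1 = (m_2 - m_1)/(6h_1) = -103/197. So g'(0) = 79/197.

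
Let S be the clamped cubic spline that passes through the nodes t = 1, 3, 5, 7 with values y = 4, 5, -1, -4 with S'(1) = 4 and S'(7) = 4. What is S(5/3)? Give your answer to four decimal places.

5.7259

Let M_i = S''(x_i). Step sizes h_i = 2, 2, 2; slopes of the chords Δ_i = (y_(i+1) - y_i)/h_i = 1/2, -3, -3/2.
  2·M_0 + 8·M_1 + 2·M_2 = 6(Δ_1 - Δ_0) = -21
  2·M_1 + 8·M_2 + 2·M_3 = 6(Δ_2 - Δ_1) = 9
Clamped end conditions give two more equations: 2h_0·M_0 + h_0·M_1 = 6(Δ_0 - S'(1)) = -21 and h_2·M_2 + 2h_2·M_3 = 6(S'(7) - Δ_2) = 33.
Forward elimination and back-substitution give M_0 = -23/5, M_1 = -13/10, M_2 = -7/10, M_3 = 43/5.
On [1, 3], S(t) = 4 + 4·(t - 1) - 23/10·(t - 1)² + 11/40·(t - 1)³.
With (t - 1) = 2/3: S(5/3) = 773/135.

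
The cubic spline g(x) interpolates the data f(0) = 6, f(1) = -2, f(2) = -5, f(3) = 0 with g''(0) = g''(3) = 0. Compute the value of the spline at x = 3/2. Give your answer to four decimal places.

-4.4750

Write M_i for g''(x_i). With h_i = 1, 1, 1 and divided differences Δ_i = -8, -3, 5, the continuity of g' gives the tridiagonal system
  1·M_0 + 4·M_1 + 1·M_2 = 6(Δ_1 - Δ_0) = 30
  1·M_1 + 4·M_2 + 1·M_3 = 6(Δ_2 - Δ_1) = 48
Natural end conditions: M_0 = M_3 = 0.
Hence M_0 = 0, M_1 = 24/5, M_2 = 54/5, M_3 = 0.
On [1, 2], g(x) = -2 - 32/5·(x - 1) + 12/5·(x - 1)² + 1·(x - 1)³.
With (x - 1) = 1/2: g(3/2) = -179/40.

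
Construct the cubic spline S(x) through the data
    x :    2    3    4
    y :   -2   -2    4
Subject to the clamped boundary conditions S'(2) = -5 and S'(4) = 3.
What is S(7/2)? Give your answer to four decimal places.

Write σ_i for S''(x_i). With h_i = 1, 1 and divided differences Δ_i = 0, 6, the continuity of S' gives the tridiagonal system
  1·σ_0 + 4·σ_1 + 1·σ_2 = 6(Δ_1 - Δ_0) = 36
Clamped end conditions give two more equations: 2h_0·σ_0 + h_0·σ_1 = 6(Δ_0 - S'(2)) = 30 and h_1·σ_1 + 2h_1·σ_2 = 6(S'(4) - Δ_1) = -18.
Forward elimination and back-substitution give σ_0 = 10, σ_1 = 10, σ_2 = -14.
On [3, 4], S(x) = -2 + 5·(x - 3) + 5·(x - 3)² - 4·(x - 3)³.
With (x - 3) = 1/2: S(7/2) = 5/4.

1.2500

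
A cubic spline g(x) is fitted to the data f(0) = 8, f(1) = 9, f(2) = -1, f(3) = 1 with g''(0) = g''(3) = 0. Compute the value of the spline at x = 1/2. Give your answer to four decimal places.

9.9000

Put m_i = g'' at the i-th knot. Here h = (1, 1, 1) and Δ = (1, -10, 2), so the interior equations h_(i-1)·m_(i-1) + 2(h_(i-1)+h_i)·m_i + h_i·m_(i+1) = 6(Δ_i − Δ_(i-1)) read
  1·m_0 + 4·m_1 + 1·m_2 = 6(Δ_1 - Δ_0) = -66
  1·m_1 + 4·m_2 + 1·m_3 = 6(Δ_2 - Δ_1) = 72
Natural end conditions: m_0 = m_3 = 0.
Hence m_0 = 0, m_1 = -112/5, m_2 = 118/5, m_3 = 0.
On [0, 1], g(x) = 8 + 71/15·x + 0·x² - 56/15·x³.
With x = 1/2: g(1/2) = 99/10.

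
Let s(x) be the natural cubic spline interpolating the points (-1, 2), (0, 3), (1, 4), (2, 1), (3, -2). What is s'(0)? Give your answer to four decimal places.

Write σ_i for s''(x_i). With h_i = 1, 1, 1, 1 and divided differences Δ_i = 1, 1, -3, -3, the continuity of s' gives the tridiagonal system
  1·σ_0 + 4·σ_1 + 1·σ_2 = 6(Δ_1 - Δ_0) = 0
  1·σ_1 + 4·σ_2 + 1·σ_3 = 6(Δ_2 - Δ_1) = -24
  1·σ_2 + 4·σ_3 + 1·σ_4 = 6(Δ_3 - Δ_2) = 0
Natural end conditions: σ_0 = σ_4 = 0.
Solving: σ_0 = 0, σ_1 = 12/7, σ_2 = -48/7, σ_3 = 12/7, σ_4 = 0.
On [0, 1], s'(x) = b_1 + 2c_1·x + 3d_1·x² with b_1 = Δ_1 - h_1(2σ_1 + σ_2)/6 = 11/7, c_1 = σ_1/2 = 6/7, d_1 = (σ_2 - σ_1)/(6h_1) = -10/7. So s'(0) = 11/7.

1.5714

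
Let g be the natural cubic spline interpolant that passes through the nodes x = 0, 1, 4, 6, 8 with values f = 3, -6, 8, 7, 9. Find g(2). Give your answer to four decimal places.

Let M_i = g''(x_i). Step sizes h_i = 1, 3, 2, 2; slopes of the chords Δ_i = (y_(i+1) - y_i)/h_i = -9, 14/3, -1/2, 1.
  1·M_0 + 8·M_1 + 3·M_2 = 6(Δ_1 - Δ_0) = 82
  3·M_1 + 10·M_2 + 2·M_3 = 6(Δ_2 - Δ_1) = -31
  2·M_2 + 8·M_3 + 2·M_4 = 6(Δ_3 - Δ_2) = 9
Natural end conditions: M_0 = M_4 = 0.
Solving: M_0 = 0, M_1 = 3515/268, M_2 = -512/67, M_3 = 1627/536, M_4 = 0.
On [1, 4], g(x) = -6 - 3721/804·(x - 1) + 3515/536·(x - 1)² - 5563/4824·(x - 1)³.
With (x - 1) = 1: g(2) = -12599/2412.

-5.2235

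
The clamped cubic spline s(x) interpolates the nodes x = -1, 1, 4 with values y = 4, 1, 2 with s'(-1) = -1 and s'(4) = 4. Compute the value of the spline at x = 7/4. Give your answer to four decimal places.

-0.1023

With M_i denoting the second derivative at x_i, h_i = 2, 3, and Δ_i = (y_(i+1) − y_i)/h_i = -3/2, 1/3:
  2·M_0 + 10·M_1 + 3·M_2 = 6(Δ_1 - Δ_0) = 11
Clamped end conditions give two more equations: 2h_0·M_0 + h_0·M_1 = 6(Δ_0 - s'(-1)) = -3 and h_1·M_1 + 2h_1·M_2 = 6(s'(4) - Δ_1) = 22.
Solving: M_0 = -17/20, M_1 = 1/5, M_2 = 107/30.
On [1, 4], s(x) = 1 - 33/20·(x - 1) + 1/10·(x - 1)² + 101/540·(x - 1)³.
With (x - 1) = 3/4: s(7/4) = -131/1280.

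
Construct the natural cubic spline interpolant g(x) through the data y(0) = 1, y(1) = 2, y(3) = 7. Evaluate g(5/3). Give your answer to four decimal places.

Put M_i = g'' at the i-th knot. Here h = (1, 2) and Δ = (1, 5/2), so the interior equations h_(i-1)·M_(i-1) + 2(h_(i-1)+h_i)·M_i + h_i·M_(i+1) = 6(Δ_i − Δ_(i-1)) read
  1·M_0 + 6·M_1 + 2·M_2 = 6(Δ_1 - Δ_0) = 9
Natural end conditions: M_0 = M_2 = 0.
Forward elimination and back-substitution give M_0 = 0, M_1 = 3/2, M_2 = 0.
On [1, 3], g(x) = 2 + 3/2·(x - 1) + 3/4·(x - 1)² - 1/8·(x - 1)³.
With (x - 1) = 2/3: g(5/3) = 89/27.

3.2963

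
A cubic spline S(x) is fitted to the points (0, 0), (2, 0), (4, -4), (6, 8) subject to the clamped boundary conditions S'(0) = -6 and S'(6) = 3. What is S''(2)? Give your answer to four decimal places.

Write M_i for S''(x_i). With h_i = 2, 2, 2 and divided differences Δ_i = 0, -2, 6, the continuity of S' gives the tridiagonal system
  2·M_0 + 8·M_1 + 2·M_2 = 6(Δ_1 - Δ_0) = -12
  2·M_1 + 8·M_2 + 2·M_3 = 6(Δ_2 - Δ_1) = 48
Clamped end conditions give two more equations: 2h_0·M_0 + h_0·M_1 = 6(Δ_0 - S'(0)) = 36 and h_2·M_2 + 2h_2·M_3 = 6(S'(6) - Δ_2) = -18.
Hence M_0 = 63/5, M_1 = -36/5, M_2 = 51/5, M_3 = -48/5.

-7.2000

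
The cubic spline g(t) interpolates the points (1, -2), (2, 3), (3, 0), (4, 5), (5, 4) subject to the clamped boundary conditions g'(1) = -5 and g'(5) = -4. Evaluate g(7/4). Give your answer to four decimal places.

1.5901

Put M_i = g'' at the i-th knot. Here h = (1, 1, 1, 1) and Δ = (5, -3, 5, -1), so the interior equations h_(i-1)·M_(i-1) + 2(h_(i-1)+h_i)·M_i + h_i·M_(i+1) = 6(Δ_i − Δ_(i-1)) read
  1·M_0 + 4·M_1 + 1·M_2 = 6(Δ_1 - Δ_0) = -48
  1·M_1 + 4·M_2 + 1·M_3 = 6(Δ_2 - Δ_1) = 48
  1·M_2 + 4·M_3 + 1·M_4 = 6(Δ_3 - Δ_2) = -36
Clamped end conditions give two more equations: 2h_0·M_0 + h_0·M_1 = 6(Δ_0 - g'(1)) = 60 and h_3·M_3 + 2h_3·M_4 = 6(g'(5) - Δ_3) = -18.
Solving: M_0 = 1243/28, M_1 = -403/14, M_2 = 91/4, M_3 = -199/14, M_4 = -53/28.
On [1, 2], g(t) = -2 - 5·(t - 1) + 1243/56·(t - 1)² - 683/56·(t - 1)³.
With (t - 1) = 3/4: g(7/4) = 5699/3584.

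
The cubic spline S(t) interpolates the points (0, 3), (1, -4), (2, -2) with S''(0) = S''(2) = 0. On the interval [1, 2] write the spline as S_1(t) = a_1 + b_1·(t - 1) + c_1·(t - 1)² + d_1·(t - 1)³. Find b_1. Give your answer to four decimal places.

-2.5000

Write m_i for S''(x_i). With h_i = 1, 1 and divided differences Δ_i = -7, 2, the continuity of S' gives the tridiagonal system
  1·m_0 + 4·m_1 + 1·m_2 = 6(Δ_1 - Δ_0) = 54
Natural end conditions: m_0 = m_2 = 0.
Solving: m_0 = 0, m_1 = 27/2, m_2 = 0.
On [1, 2], with S_1(t) = a_1 + b_1·(t - 1) + c_1·(t - 1)² + d_1·(t - 1)³: c_1 = m_1/2 = 27/4, d_1 = (m_2 - m_1)/(6h_1) = -9/4, b_1 = Δ_1 - h_1(2m_1 + m_2)/6 = -5/2.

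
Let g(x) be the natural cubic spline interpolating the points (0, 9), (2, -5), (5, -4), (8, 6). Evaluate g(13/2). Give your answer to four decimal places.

0.7568

Put M_i = g'' at the i-th knot. Here h = (2, 3, 3) and Δ = (-7, 1/3, 10/3), so the interior equations h_(i-1)·M_(i-1) + 2(h_(i-1)+h_i)·M_i + h_i·M_(i+1) = 6(Δ_i − Δ_(i-1)) read
  2·M_0 + 10·M_1 + 3·M_2 = 6(Δ_1 - Δ_0) = 44
  3·M_1 + 12·M_2 + 3·M_3 = 6(Δ_2 - Δ_1) = 18
Natural end conditions: M_0 = M_3 = 0.
Hence M_0 = 0, M_1 = 158/37, M_2 = 16/37, M_3 = 0.
On [5, 8], g(x) = -4 + 322/111·(x - 5) + 8/37·(x - 5)² - 8/333·(x - 5)³.
With (x - 5) = 3/2: g(13/2) = 28/37.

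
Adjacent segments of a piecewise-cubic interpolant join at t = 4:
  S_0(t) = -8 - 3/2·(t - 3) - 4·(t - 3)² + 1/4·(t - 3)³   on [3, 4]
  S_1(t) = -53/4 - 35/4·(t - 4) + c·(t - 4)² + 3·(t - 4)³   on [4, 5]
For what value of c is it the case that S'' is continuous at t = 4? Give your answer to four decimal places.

S_0''(t) = -8 + 3/2·(t - 3), so S_0''(4) = -13/2. On the right, S_1''(4) = 2c, so c = -13/4.

-3.2500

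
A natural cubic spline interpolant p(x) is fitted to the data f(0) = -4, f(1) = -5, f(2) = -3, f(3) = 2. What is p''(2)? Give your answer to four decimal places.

Put M_i = p'' at the i-th knot. Here h = (1, 1, 1) and Δ = (-1, 2, 5), so the interior equations h_(i-1)·M_(i-1) + 2(h_(i-1)+h_i)·M_i + h_i·M_(i+1) = 6(Δ_i − Δ_(i-1)) read
  1·M_0 + 4·M_1 + 1·M_2 = 6(Δ_1 - Δ_0) = 18
  1·M_1 + 4·M_2 + 1·M_3 = 6(Δ_2 - Δ_1) = 18
Natural end conditions: M_0 = M_3 = 0.
Forward elimination and back-substitution give M_0 = 0, M_1 = 18/5, M_2 = 18/5, M_3 = 0.

3.6000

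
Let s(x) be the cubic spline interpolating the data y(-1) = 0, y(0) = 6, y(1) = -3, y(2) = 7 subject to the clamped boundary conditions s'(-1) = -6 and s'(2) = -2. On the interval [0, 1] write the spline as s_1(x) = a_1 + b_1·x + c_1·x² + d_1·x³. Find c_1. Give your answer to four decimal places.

Put M_i = s'' at the i-th knot. Here h = (1, 1, 1) and Δ = (6, -9, 10), so the interior equations h_(i-1)·M_(i-1) + 2(h_(i-1)+h_i)·M_i + h_i·M_(i+1) = 6(Δ_i − Δ_(i-1)) read
  1·M_0 + 4·M_1 + 1·M_2 = 6(Δ_1 - Δ_0) = -90
  1·M_1 + 4·M_2 + 1·M_3 = 6(Δ_2 - Δ_1) = 114
Clamped end conditions give two more equations: 2h_0·M_0 + h_0·M_1 = 6(Δ_0 - s'(-1)) = 72 and h_2·M_2 + 2h_2·M_3 = 6(s'(2) - Δ_2) = -72.
Solving: M_0 = 934/15, M_1 = -788/15, M_2 = 868/15, M_3 = -974/15.
On [0, 1], with s_1(x) = a_1 + b_1·x + c_1·x² + d_1·x³: c_1 = M_1/2 = -394/15, d_1 = (M_2 - M_1)/(6h_1) = 92/5, b_1 = Δ_1 - h_1(2M_1 + M_2)/6 = -17/15.

-26.2667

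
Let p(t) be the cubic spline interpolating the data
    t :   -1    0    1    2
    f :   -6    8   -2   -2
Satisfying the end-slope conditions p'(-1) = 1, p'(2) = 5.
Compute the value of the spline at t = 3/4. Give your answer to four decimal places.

1.2250

Let M_i = p''(x_i). Step sizes h_i = 1, 1, 1; slopes of the chords Δ_i = (y_(i+1) - y_i)/h_i = 14, -10, 0.
  1·M_0 + 4·M_1 + 1·M_2 = 6(Δ_1 - Δ_0) = -144
  1·M_1 + 4·M_2 + 1·M_3 = 6(Δ_2 - Δ_1) = 60
Clamped end conditions give two more equations: 2h_0·M_0 + h_0·M_1 = 6(Δ_0 - p'(-1)) = 78 and h_2·M_2 + 2h_2·M_3 = 6(p'(2) - Δ_2) = 30.
Solving the tridiagonal system: M_0 = 1042/15, M_1 = -914/15, M_2 = 454/15, M_3 = -2/15.
On [0, 1], p(t) = 8 + 79/15·t - 457/15·t² + 76/5·t³.
With t = 3/4: p(3/4) = 49/40.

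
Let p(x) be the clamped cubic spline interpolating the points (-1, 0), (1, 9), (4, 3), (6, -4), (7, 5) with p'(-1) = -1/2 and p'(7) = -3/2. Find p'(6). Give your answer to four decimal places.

9.0824

Let M_i = p''(x_i). Step sizes h_i = 2, 3, 2, 1; slopes of the chords Δ_i = (y_(i+1) - y_i)/h_i = 9/2, -2, -7/2, 9.
  2·M_0 + 10·M_1 + 3·M_2 = 6(Δ_1 - Δ_0) = -39
  3·M_1 + 10·M_2 + 2·M_3 = 6(Δ_2 - Δ_1) = -9
  2·M_2 + 6·M_3 + 1·M_4 = 6(Δ_3 - Δ_2) = 75
Clamped end conditions give two more equations: 2h_0·M_0 + h_0·M_1 = 6(Δ_0 - p'(-1)) = 30 and h_3·M_3 + 2h_3·M_4 = 6(p'(7) - Δ_3) = -63.
Hence M_0 = 901/91, M_1 = -437/91, M_2 = -327/91, M_3 = 1881/91, M_4 = -3807/91.
On [6, 7], p'(x) = b_3 + 2c_3·(x - 6) + 3d_3·(x - 6)² with b_3 = Δ_3 - h_3(2M_3 + M_4)/6 = 1653/182, c_3 = M_3/2 = 1881/182, d_3 = (M_4 - M_3)/(6h_3) = -948/91. So p'(6) = 1653/182.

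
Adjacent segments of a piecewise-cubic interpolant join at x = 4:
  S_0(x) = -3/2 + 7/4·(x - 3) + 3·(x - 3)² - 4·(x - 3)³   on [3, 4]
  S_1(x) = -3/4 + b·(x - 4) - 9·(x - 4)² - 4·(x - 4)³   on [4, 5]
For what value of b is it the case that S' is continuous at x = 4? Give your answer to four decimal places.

-4.2500

S_0'(x) = 7/4 + 6·(x - 3) - 12·(x - 3)², so S_0'(4) = -17/4. On the right, S_1'(4) = b, so b = -17/4.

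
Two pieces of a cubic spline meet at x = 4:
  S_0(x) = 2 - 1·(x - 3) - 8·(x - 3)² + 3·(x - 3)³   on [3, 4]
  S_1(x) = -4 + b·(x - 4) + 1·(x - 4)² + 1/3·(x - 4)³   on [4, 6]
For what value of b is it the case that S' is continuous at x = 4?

-8

S_0'(x) = -1 - 16·(x - 3) + 9·(x - 3)², so S_0'(4) = -8. On the right, S_1'(4) = b, so b = -8.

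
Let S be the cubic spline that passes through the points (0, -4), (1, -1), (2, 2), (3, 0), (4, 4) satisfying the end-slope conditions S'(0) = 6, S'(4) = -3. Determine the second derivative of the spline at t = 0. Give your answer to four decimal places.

-12.3214

Write M_i for S''(x_i). With h_i = 1, 1, 1, 1 and divided differences Δ_i = 3, 3, -2, 4, the continuity of S' gives the tridiagonal system
  1·M_0 + 4·M_1 + 1·M_2 = 6(Δ_1 - Δ_0) = 0
  1·M_1 + 4·M_2 + 1·M_3 = 6(Δ_2 - Δ_1) = -30
  1·M_2 + 4·M_3 + 1·M_4 = 6(Δ_3 - Δ_2) = 36
Clamped end conditions give two more equations: 2h_0·M_0 + h_0·M_1 = 6(Δ_0 - S'(0)) = -18 and h_3·M_3 + 2h_3·M_4 = 6(S'(4) - Δ_3) = -42.
Forward elimination and back-substitution give M_0 = -345/28, M_1 = 93/14, M_2 = -57/4, M_3 = 285/14, M_4 = -873/28.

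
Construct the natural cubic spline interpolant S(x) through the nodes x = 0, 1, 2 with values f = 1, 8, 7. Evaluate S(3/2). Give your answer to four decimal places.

Let M_i = S''(x_i). Step sizes h_i = 1, 1; slopes of the chords Δ_i = (y_(i+1) - y_i)/h_i = 7, -1.
  1·M_0 + 4·M_1 + 1·M_2 = 6(Δ_1 - Δ_0) = -48
Natural end conditions: M_0 = M_2 = 0.
Hence M_0 = 0, M_1 = -12, M_2 = 0.
On [1, 2], S(x) = 8 + 3·(x - 1) - 6·(x - 1)² + 2·(x - 1)³.
With (x - 1) = 1/2: S(3/2) = 33/4.

8.2500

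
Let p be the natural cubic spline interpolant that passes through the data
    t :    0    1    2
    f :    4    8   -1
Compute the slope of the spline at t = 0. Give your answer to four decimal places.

7.2500

With m_i denoting the second derivative at x_i, h_i = 1, 1, and Δ_i = (y_(i+1) − y_i)/h_i = 4, -9:
  1·m_0 + 4·m_1 + 1·m_2 = 6(Δ_1 - Δ_0) = -78
Natural end conditions: m_0 = m_2 = 0.
Solving the tridiagonal system: m_0 = 0, m_1 = -39/2, m_2 = 0.
On [0, 1], p'(t) = b_0 + 2c_0·t + 3d_0·t² with b_0 = Δ_0 - h_0(2m_0 + m_1)/6 = 29/4, c_0 = m_0/2 = 0, d_0 = (m_1 - m_0)/(6h_0) = -13/4. So p'(0) = 29/4.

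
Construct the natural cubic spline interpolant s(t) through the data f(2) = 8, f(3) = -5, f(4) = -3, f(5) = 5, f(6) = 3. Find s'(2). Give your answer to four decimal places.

-16.4107

Write σ_i for s''(x_i). With h_i = 1, 1, 1, 1 and divided differences Δ_i = -13, 2, 8, -2, the continuity of s' gives the tridiagonal system
  1·σ_0 + 4·σ_1 + 1·σ_2 = 6(Δ_1 - Δ_0) = 90
  1·σ_1 + 4·σ_2 + 1·σ_3 = 6(Δ_2 - Δ_1) = 36
  1·σ_2 + 4·σ_3 + 1·σ_4 = 6(Δ_3 - Δ_2) = -60
Natural end conditions: σ_0 = σ_4 = 0.
Solving: σ_0 = 0, σ_1 = 573/28, σ_2 = 57/7, σ_3 = -477/28, σ_4 = 0.
On [2, 3], s'(t) = b_0 + 2c_0·(t - 2) + 3d_0·(t - 2)² with b_0 = Δ_0 - h_0(2σ_0 + σ_1)/6 = -919/56, c_0 = σ_0/2 = 0, d_0 = (σ_1 - σ_0)/(6h_0) = 191/56. So s'(2) = -919/56.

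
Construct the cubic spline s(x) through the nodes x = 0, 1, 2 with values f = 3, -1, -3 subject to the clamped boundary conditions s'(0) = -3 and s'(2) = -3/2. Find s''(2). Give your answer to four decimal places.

-0.7500

Let σ_i = s''(x_i). Step sizes h_i = 1, 1; slopes of the chords Δ_i = (y_(i+1) - y_i)/h_i = -4, -2.
  1·σ_0 + 4·σ_1 + 1·σ_2 = 6(Δ_1 - Δ_0) = 12
Clamped end conditions give two more equations: 2h_0·σ_0 + h_0·σ_1 = 6(Δ_0 - s'(0)) = -6 and h_1·σ_1 + 2h_1·σ_2 = 6(s'(2) - Δ_1) = 3.
Solving: σ_0 = -21/4, σ_1 = 9/2, σ_2 = -3/4.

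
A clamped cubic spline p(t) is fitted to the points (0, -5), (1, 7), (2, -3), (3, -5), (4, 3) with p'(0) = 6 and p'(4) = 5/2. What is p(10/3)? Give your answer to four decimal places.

-2.1151

Put σ_i = p'' at the i-th knot. Here h = (1, 1, 1, 1) and Δ = (12, -10, -2, 8), so the interior equations h_(i-1)·σ_(i-1) + 2(h_(i-1)+h_i)·σ_i + h_i·σ_(i+1) = 6(Δ_i − Δ_(i-1)) read
  1·σ_0 + 4·σ_1 + 1·σ_2 = 6(Δ_1 - Δ_0) = -132
  1·σ_1 + 4·σ_2 + 1·σ_3 = 6(Δ_2 - Δ_1) = 48
  1·σ_2 + 4·σ_3 + 1·σ_4 = 6(Δ_3 - Δ_2) = 60
Clamped end conditions give two more equations: 2h_0·σ_0 + h_0·σ_1 = 6(Δ_0 - p'(0)) = 36 and h_3·σ_3 + 2h_3·σ_4 = 6(p'(4) - Δ_3) = -33.
Solving: σ_0 = 2369/56, σ_1 = -1361/28, σ_2 = 161/8, σ_3 = 451/28, σ_4 = -1375/56.
On [3, 4], p(t) = -5 + 753/112·(t - 3) + 451/56·(t - 3)² - 759/112·(t - 3)³.
With (t - 3) = 1/3: p(10/3) = -533/252.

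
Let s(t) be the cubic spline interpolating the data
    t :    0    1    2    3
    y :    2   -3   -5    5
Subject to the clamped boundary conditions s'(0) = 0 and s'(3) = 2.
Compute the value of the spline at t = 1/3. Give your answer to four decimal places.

Write M_i for s''(x_i). With h_i = 1, 1, 1 and divided differences Δ_i = -5, -2, 10, the continuity of s' gives the tridiagonal system
  1·M_0 + 4·M_1 + 1·M_2 = 6(Δ_1 - Δ_0) = 18
  1·M_1 + 4·M_2 + 1·M_3 = 6(Δ_2 - Δ_1) = 72
Clamped end conditions give two more equations: 2h_0·M_0 + h_0·M_1 = 6(Δ_0 - s'(0)) = -30 and h_2·M_2 + 2h_2·M_3 = 6(s'(3) - Δ_2) = -48.
Hence M_0 = -238/15, M_1 = 26/15, M_2 = 404/15, M_3 = -562/15.
On [0, 1], s(t) = 2 + 0·t - 119/15·t² + 44/15·t³.
With t = 1/3: s(1/3) = 497/405.

1.2272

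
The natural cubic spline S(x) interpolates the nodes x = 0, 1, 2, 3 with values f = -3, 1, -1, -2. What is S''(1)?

With m_i denoting the second derivative at x_i, h_i = 1, 1, 1, and Δ_i = (y_(i+1) − y_i)/h_i = 4, -2, -1:
  1·m_0 + 4·m_1 + 1·m_2 = 6(Δ_1 - Δ_0) = -36
  1·m_1 + 4·m_2 + 1·m_3 = 6(Δ_2 - Δ_1) = 6
Natural end conditions: m_0 = m_3 = 0.
Hence m_0 = 0, m_1 = -10, m_2 = 4, m_3 = 0.

-10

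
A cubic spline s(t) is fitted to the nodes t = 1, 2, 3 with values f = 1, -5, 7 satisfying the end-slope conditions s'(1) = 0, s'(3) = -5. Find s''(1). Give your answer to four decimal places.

Write m_i for s''(x_i). With h_i = 1, 1 and divided differences Δ_i = -6, 12, the continuity of s' gives the tridiagonal system
  1·m_0 + 4·m_1 + 1·m_2 = 6(Δ_1 - Δ_0) = 108
Clamped end conditions give two more equations: 2h_0·m_0 + h_0·m_1 = 6(Δ_0 - s'(1)) = -36 and h_1·m_1 + 2h_1·m_2 = 6(s'(3) - Δ_1) = -102.
Hence m_0 = -95/2, m_1 = 59, m_2 = -161/2.

-47.5000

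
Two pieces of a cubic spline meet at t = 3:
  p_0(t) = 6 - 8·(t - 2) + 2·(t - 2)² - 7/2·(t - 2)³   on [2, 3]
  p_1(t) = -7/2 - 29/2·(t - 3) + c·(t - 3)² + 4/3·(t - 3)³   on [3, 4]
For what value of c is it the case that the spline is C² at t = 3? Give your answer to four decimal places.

-8.5000

p_0''(t) = 4 - 21·(t - 2), so p_0''(3) = -17. On the right, p_1''(3) = 2c, so c = -17/2.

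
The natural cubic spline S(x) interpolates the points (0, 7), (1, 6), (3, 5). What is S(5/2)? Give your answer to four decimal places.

5.1719

Put σ_i = S'' at the i-th knot. Here h = (1, 2) and Δ = (-1, -1/2), so the interior equations h_(i-1)·σ_(i-1) + 2(h_(i-1)+h_i)·σ_i + h_i·σ_(i+1) = 6(Δ_i − Δ_(i-1)) read
  1·σ_0 + 6·σ_1 + 2·σ_2 = 6(Δ_1 - Δ_0) = 3
Natural end conditions: σ_0 = σ_2 = 0.
Solving: σ_0 = 0, σ_1 = 1/2, σ_2 = 0.
On [1, 3], S(x) = 6 - 5/6·(x - 1) + 1/4·(x - 1)² - 1/24·(x - 1)³.
With (x - 1) = 3/2: S(5/2) = 331/64.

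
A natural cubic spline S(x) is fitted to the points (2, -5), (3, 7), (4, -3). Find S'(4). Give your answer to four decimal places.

Write M_i for S''(x_i). With h_i = 1, 1 and divided differences Δ_i = 12, -10, the continuity of S' gives the tridiagonal system
  1·M_0 + 4·M_1 + 1·M_2 = 6(Δ_1 - Δ_0) = -132
Natural end conditions: M_0 = M_2 = 0.
Solving: M_0 = 0, M_1 = -33, M_2 = 0.
On [3, 4], S'(x) = b_1 + 2c_1·(x - 3) + 3d_1·(x - 3)² with b_1 = Δ_1 - h_1(2M_1 + M_2)/6 = 1, c_1 = M_1/2 = -33/2, d_1 = (M_2 - M_1)/(6h_1) = 11/2. So S'(4) = -31/2.

-15.5000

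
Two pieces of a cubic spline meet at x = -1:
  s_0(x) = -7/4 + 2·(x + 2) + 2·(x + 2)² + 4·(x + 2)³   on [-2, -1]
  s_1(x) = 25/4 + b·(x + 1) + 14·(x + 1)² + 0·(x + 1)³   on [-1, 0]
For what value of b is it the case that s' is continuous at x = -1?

s_0'(x) = 2 + 4·(x + 2) + 12·(x + 2)², so s_0'(-1) = 18. On the right, s_1'(-1) = b, so b = 18.

18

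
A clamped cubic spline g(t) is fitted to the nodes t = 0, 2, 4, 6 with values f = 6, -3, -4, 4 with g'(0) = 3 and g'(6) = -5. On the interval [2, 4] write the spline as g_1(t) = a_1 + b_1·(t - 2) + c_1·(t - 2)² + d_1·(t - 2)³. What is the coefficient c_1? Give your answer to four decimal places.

Let M_i = g''(x_i). Step sizes h_i = 2, 2, 2; slopes of the chords Δ_i = (y_(i+1) - y_i)/h_i = -9/2, -1/2, 4.
  2·M_0 + 8·M_1 + 2·M_2 = 6(Δ_1 - Δ_0) = 24
  2·M_1 + 8·M_2 + 2·M_3 = 6(Δ_2 - Δ_1) = 27
Clamped end conditions give two more equations: 2h_0·M_0 + h_0·M_1 = 6(Δ_0 - g'(0)) = -45 and h_2·M_2 + 2h_2·M_3 = 6(g'(6) - Δ_2) = -54.
Hence M_0 = -41/3, M_1 = 29/6, M_2 = 19/3, M_3 = -50/3.
On [2, 4], with g_1(t) = a_1 + b_1·(t - 2) + c_1·(t - 2)² + d_1·(t - 2)³: c_1 = M_1/2 = 29/12, d_1 = (M_2 - M_1)/(6h_1) = 1/8, b_1 = Δ_1 - h_1(2M_1 + M_2)/6 = -35/6.

2.4167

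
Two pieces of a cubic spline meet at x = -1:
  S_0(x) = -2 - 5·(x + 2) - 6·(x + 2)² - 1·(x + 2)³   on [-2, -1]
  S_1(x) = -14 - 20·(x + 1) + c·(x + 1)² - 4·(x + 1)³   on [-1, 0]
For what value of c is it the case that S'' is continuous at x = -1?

S_0''(x) = -12 - 6·(x + 2), so S_0''(-1) = -18. On the right, S_1''(-1) = 2c, so c = -9.

-9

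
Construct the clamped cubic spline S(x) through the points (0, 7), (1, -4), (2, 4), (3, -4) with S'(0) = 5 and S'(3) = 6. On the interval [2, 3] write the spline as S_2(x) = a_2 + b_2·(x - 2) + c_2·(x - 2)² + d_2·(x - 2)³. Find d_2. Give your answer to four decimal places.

Put σ_i = S'' at the i-th knot. Here h = (1, 1, 1) and Δ = (-11, 8, -8), so the interior equations h_(i-1)·σ_(i-1) + 2(h_(i-1)+h_i)·σ_i + h_i·σ_(i+1) = 6(Δ_i − Δ_(i-1)) read
  1·σ_0 + 4·σ_1 + 1·σ_2 = 6(Δ_1 - Δ_0) = 114
  1·σ_1 + 4·σ_2 + 1·σ_3 = 6(Δ_2 - Δ_1) = -96
Clamped end conditions give two more equations: 2h_0·σ_0 + h_0·σ_1 = 6(Δ_0 - S'(0)) = -96 and h_2·σ_2 + 2h_2·σ_3 = 6(S'(3) - Δ_2) = 84.
Solving the tridiagonal system: σ_0 = -238/3, σ_1 = 188/3, σ_2 = -172/3, σ_3 = 212/3.
On [2, 3], with S_2(x) = a_2 + b_2·(x - 2) + c_2·(x - 2)² + d_2·(x - 2)³: c_2 = σ_2/2 = -86/3, d_2 = (σ_3 - σ_2)/(6h_2) = 64/3, b_2 = Δ_2 - h_2(2σ_2 + σ_3)/6 = -2/3.

21.3333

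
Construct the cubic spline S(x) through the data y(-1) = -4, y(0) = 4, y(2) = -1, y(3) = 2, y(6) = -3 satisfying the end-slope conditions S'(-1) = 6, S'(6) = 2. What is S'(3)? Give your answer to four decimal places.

Put M_i = S'' at the i-th knot. Here h = (1, 2, 1, 3) and Δ = (8, -5/2, 3, -5/3), so the interior equations h_(i-1)·M_(i-1) + 2(h_(i-1)+h_i)·M_i + h_i·M_(i+1) = 6(Δ_i − Δ_(i-1)) read
  1·M_0 + 6·M_1 + 2·M_2 = 6(Δ_1 - Δ_0) = -63
  2·M_1 + 6·M_2 + 1·M_3 = 6(Δ_2 - Δ_1) = 33
  1·M_2 + 8·M_3 + 3·M_4 = 6(Δ_3 - Δ_2) = -28
Clamped end conditions give two more equations: 2h_0·M_0 + h_0·M_1 = 6(Δ_0 - S'(-1)) = 12 and h_3·M_3 + 2h_3·M_4 = 6(S'(6) - Δ_3) = 22.
Hence M_0 = 1775/122, M_1 = -1043/61, M_2 = 3055/244, M_3 = -967/122, M_4 = 5585/732.
On [3, 6], S'(x) = b_3 + 2c_3·(x - 3) + 3d_3·(x - 3)² with b_3 = Δ_3 - h_3(2M_3 + M_4)/6 = 1193/488, c_3 = M_3/2 = -967/244, d_3 = (M_4 - M_3)/(6h_3) = 11387/13176. So S'(3) = 1193/488.

2.4447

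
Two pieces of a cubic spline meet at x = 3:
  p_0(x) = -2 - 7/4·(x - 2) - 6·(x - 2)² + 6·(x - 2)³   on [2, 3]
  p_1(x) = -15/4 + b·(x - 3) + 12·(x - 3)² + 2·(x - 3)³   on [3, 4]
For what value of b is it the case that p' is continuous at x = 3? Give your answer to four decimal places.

p_0'(x) = -7/4 - 12·(x - 2) + 18·(x - 2)², so p_0'(3) = 17/4. On the right, p_1'(3) = b, so b = 17/4.

4.2500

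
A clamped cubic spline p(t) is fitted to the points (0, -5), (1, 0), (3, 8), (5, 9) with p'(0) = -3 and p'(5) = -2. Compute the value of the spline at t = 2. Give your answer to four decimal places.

Let M_i = p''(x_i). Step sizes h_i = 1, 2, 2; slopes of the chords Δ_i = (y_(i+1) - y_i)/h_i = 5, 4, 1/2.
  1·M_0 + 6·M_1 + 2·M_2 = 6(Δ_1 - Δ_0) = -6
  2·M_1 + 8·M_2 + 2·M_3 = 6(Δ_2 - Δ_1) = -21
Clamped end conditions give two more equations: 2h_0·M_0 + h_0·M_1 = 6(Δ_0 - p'(0)) = 48 and h_2·M_2 + 2h_2·M_3 = 6(p'(5) - Δ_2) = -15.
Hence M_0 = 613/23, M_1 = -122/23, M_2 = -19/46, M_3 = -163/46.
On [1, 3], p(t) = 0 + 353/46·(t - 1) - 61/23·(t - 1)² + 75/184·(t - 1)³.
With (t - 1) = 1: p(2) = 999/184.

5.4293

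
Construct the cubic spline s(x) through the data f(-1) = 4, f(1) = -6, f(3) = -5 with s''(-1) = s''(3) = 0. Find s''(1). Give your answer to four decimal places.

4.1250

Let M_i = s''(x_i). Step sizes h_i = 2, 2; slopes of the chords Δ_i = (y_(i+1) - y_i)/h_i = -5, 1/2.
  2·M_0 + 8·M_1 + 2·M_2 = 6(Δ_1 - Δ_0) = 33
Natural end conditions: M_0 = M_2 = 0.
Hence M_0 = 0, M_1 = 33/8, M_2 = 0.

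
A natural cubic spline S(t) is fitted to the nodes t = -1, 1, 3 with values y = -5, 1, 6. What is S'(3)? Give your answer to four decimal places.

2.3750

With M_i denoting the second derivative at x_i, h_i = 2, 2, and Δ_i = (y_(i+1) − y_i)/h_i = 3, 5/2:
  2·M_0 + 8·M_1 + 2·M_2 = 6(Δ_1 - Δ_0) = -3
Natural end conditions: M_0 = M_2 = 0.
Solving: M_0 = 0, M_1 = -3/8, M_2 = 0.
On [1, 3], S'(t) = b_1 + 2c_1·(t - 1) + 3d_1·(t - 1)² with b_1 = Δ_1 - h_1(2M_1 + M_2)/6 = 11/4, c_1 = M_1/2 = -3/16, d_1 = (M_2 - M_1)/(6h_1) = 1/32. So S'(3) = 19/8.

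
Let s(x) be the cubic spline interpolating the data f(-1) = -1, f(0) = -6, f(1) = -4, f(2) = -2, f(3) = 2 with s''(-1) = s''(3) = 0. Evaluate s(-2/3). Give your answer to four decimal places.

-3.2328

Write m_i for s''(x_i). With h_i = 1, 1, 1, 1 and divided differences Δ_i = -5, 2, 2, 4, the continuity of s' gives the tridiagonal system
  1·m_0 + 4·m_1 + 1·m_2 = 6(Δ_1 - Δ_0) = 42
  1·m_1 + 4·m_2 + 1·m_3 = 6(Δ_2 - Δ_1) = 0
  1·m_2 + 4·m_3 + 1·m_4 = 6(Δ_3 - Δ_2) = 12
Natural end conditions: m_0 = m_4 = 0.
Solving the tridiagonal system: m_0 = 0, m_1 = 321/28, m_2 = -27/7, m_3 = 111/28, m_4 = 0.
On [-1, 0], s(x) = -1 - 387/56·(x + 1) + 0·(x + 1)² + 107/56·(x + 1)³.
With (x + 1) = 1/3: s(-2/3) = -611/189.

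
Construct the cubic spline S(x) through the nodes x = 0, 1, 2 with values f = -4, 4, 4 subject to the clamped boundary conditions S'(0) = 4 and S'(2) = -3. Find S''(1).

Let M_i = S''(x_i). Step sizes h_i = 1, 1; slopes of the chords Δ_i = (y_(i+1) - y_i)/h_i = 8, 0.
  1·M_0 + 4·M_1 + 1·M_2 = 6(Δ_1 - Δ_0) = -48
Clamped end conditions give two more equations: 2h_0·M_0 + h_0·M_1 = 6(Δ_0 - S'(0)) = 24 and h_1·M_1 + 2h_1·M_2 = 6(S'(2) - Δ_1) = -18.
Solving: M_0 = 41/2, M_1 = -17, M_2 = -1/2.

-17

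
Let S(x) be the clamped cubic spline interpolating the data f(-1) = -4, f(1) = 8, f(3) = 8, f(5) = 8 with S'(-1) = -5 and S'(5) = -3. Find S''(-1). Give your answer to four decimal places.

22.0667

Put M_i = S'' at the i-th knot. Here h = (2, 2, 2) and Δ = (6, 0, 0), so the interior equations h_(i-1)·M_(i-1) + 2(h_(i-1)+h_i)·M_i + h_i·M_(i+1) = 6(Δ_i − Δ_(i-1)) read
  2·M_0 + 8·M_1 + 2·M_2 = 6(Δ_1 - Δ_0) = -36
  2·M_1 + 8·M_2 + 2·M_3 = 6(Δ_2 - Δ_1) = 0
Clamped end conditions give two more equations: 2h_0·M_0 + h_0·M_1 = 6(Δ_0 - S'(-1)) = 66 and h_2·M_2 + 2h_2·M_3 = 6(S'(5) - Δ_2) = -18.
Solving the tridiagonal system: M_0 = 331/15, M_1 = -167/15, M_2 = 67/15, M_3 = -101/15.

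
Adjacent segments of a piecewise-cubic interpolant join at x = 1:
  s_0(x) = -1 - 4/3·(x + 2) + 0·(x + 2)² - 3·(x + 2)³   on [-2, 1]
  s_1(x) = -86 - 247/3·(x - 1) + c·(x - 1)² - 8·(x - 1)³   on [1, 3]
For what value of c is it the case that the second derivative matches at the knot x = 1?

-27

s_0''(x) = 0 - 18·(x + 2), so s_0''(1) = -54. On the right, s_1''(1) = 2c, so c = -27.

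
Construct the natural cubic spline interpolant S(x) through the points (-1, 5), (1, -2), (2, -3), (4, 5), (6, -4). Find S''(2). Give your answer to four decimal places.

7.5469

Let M_i = S''(x_i). Step sizes h_i = 2, 1, 2, 2; slopes of the chords Δ_i = (y_(i+1) - y_i)/h_i = -7/2, -1, 4, -9/2.
  2·M_0 + 6·M_1 + 1·M_2 = 6(Δ_1 - Δ_0) = 15
  1·M_1 + 6·M_2 + 2·M_3 = 6(Δ_2 - Δ_1) = 30
  2·M_2 + 8·M_3 + 2·M_4 = 6(Δ_3 - Δ_2) = -51
Natural end conditions: M_0 = M_4 = 0.
Forward elimination and back-substitution give M_0 = 0, M_1 = 159/128, M_2 = 483/64, M_3 = -2115/256, M_4 = 0.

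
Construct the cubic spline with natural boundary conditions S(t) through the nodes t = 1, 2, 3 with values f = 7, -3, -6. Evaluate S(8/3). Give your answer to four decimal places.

Write M_i for S''(x_i). With h_i = 1, 1 and divided differences Δ_i = -10, -3, the continuity of S' gives the tridiagonal system
  1·M_0 + 4·M_1 + 1·M_2 = 6(Δ_1 - Δ_0) = 42
Natural end conditions: M_0 = M_2 = 0.
Hence M_0 = 0, M_1 = 21/2, M_2 = 0.
On [2, 3], S(t) = -3 - 13/2·(t - 2) + 21/4·(t - 2)² - 7/4·(t - 2)³.
With (t - 2) = 2/3: S(8/3) = -149/27.

-5.5185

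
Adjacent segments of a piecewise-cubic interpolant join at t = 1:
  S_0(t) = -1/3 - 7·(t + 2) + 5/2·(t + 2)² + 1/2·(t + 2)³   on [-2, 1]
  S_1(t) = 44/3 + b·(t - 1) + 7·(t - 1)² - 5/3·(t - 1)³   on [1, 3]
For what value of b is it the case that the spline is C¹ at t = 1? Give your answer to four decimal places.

21.5000

S_0'(t) = -7 + 5·(t + 2) + 3/2·(t + 2)², so S_0'(1) = 43/2. On the right, S_1'(1) = b, so b = 43/2.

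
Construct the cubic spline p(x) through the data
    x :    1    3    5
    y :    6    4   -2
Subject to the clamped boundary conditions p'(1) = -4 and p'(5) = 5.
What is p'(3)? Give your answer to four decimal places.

-3.2500

With σ_i denoting the second derivative at x_i, h_i = 2, 2, and Δ_i = (y_(i+1) − y_i)/h_i = -1, -3:
  2·σ_0 + 8·σ_1 + 2·σ_2 = 6(Δ_1 - Δ_0) = -12
Clamped end conditions give two more equations: 2h_0·σ_0 + h_0·σ_1 = 6(Δ_0 - p'(1)) = 18 and h_1·σ_1 + 2h_1·σ_2 = 6(p'(5) - Δ_1) = 48.
Solving the tridiagonal system: σ_0 = 33/4, σ_1 = -15/2, σ_2 = 63/4.
On [3, 5], p'(x) = b_1 + 2c_1·(x - 3) + 3d_1·(x - 3)² with b_1 = Δ_1 - h_1(2σ_1 + σ_2)/6 = -13/4, c_1 = σ_1/2 = -15/4, d_1 = (σ_2 - σ_1)/(6h_1) = 31/16. So p'(3) = -13/4.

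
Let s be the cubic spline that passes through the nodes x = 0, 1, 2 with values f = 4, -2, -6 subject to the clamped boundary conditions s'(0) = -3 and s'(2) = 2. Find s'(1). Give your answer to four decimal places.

Let M_i = s''(x_i). Step sizes h_i = 1, 1; slopes of the chords Δ_i = (y_(i+1) - y_i)/h_i = -6, -4.
  1·M_0 + 4·M_1 + 1·M_2 = 6(Δ_1 - Δ_0) = 12
Clamped end conditions give two more equations: 2h_0·M_0 + h_0·M_1 = 6(Δ_0 - s'(0)) = -18 and h_1·M_1 + 2h_1·M_2 = 6(s'(2) - Δ_1) = 36.
Solving: M_0 = -19/2, M_1 = 1, M_2 = 35/2.
On [1, 2], s'(x) = b_1 + 2c_1·(x - 1) + 3d_1·(x - 1)² with b_1 = Δ_1 - h_1(2M_1 + M_2)/6 = -29/4, c_1 = M_1/2 = 1/2, d_1 = (M_2 - M_1)/(6h_1) = 11/4. So s'(1) = -29/4.

-7.2500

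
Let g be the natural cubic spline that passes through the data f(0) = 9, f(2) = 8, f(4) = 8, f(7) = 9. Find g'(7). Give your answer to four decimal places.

With σ_i denoting the second derivative at x_i, h_i = 2, 2, 3, and Δ_i = (y_(i+1) − y_i)/h_i = -1/2, 0, 1/3:
  2·σ_0 + 8·σ_1 + 2·σ_2 = 6(Δ_1 - Δ_0) = 3
  2·σ_1 + 10·σ_2 + 3·σ_3 = 6(Δ_2 - Δ_1) = 2
Natural end conditions: σ_0 = σ_3 = 0.
Solving the tridiagonal system: σ_0 = 0, σ_1 = 13/38, σ_2 = 5/38, σ_3 = 0.
On [4, 7], g'(x) = b_2 + 2c_2·(x - 4) + 3d_2·(x - 4)² with b_2 = Δ_2 - h_2(2σ_2 + σ_3)/6 = 23/114, c_2 = σ_2/2 = 5/76, d_2 = (σ_3 - σ_2)/(6h_2) = -5/684. So g'(7) = 91/228.

0.3991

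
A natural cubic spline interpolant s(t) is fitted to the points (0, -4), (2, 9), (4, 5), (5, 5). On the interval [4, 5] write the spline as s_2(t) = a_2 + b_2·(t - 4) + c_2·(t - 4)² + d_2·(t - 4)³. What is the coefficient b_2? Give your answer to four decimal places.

With m_i denoting the second derivative at x_i, h_i = 2, 2, 1, and Δ_i = (y_(i+1) − y_i)/h_i = 13/2, -2, 0:
  2·m_0 + 8·m_1 + 2·m_2 = 6(Δ_1 - Δ_0) = -51
  2·m_1 + 6·m_2 + 1·m_3 = 6(Δ_2 - Δ_1) = 12
Natural end conditions: m_0 = m_3 = 0.
Solving: m_0 = 0, m_1 = -15/2, m_2 = 9/2, m_3 = 0.
On [4, 5], with s_2(t) = a_2 + b_2·(t - 4) + c_2·(t - 4)² + d_2·(t - 4)³: c_2 = m_2/2 = 9/4, d_2 = (m_3 - m_2)/(6h_2) = -3/4, b_2 = Δ_2 - h_2(2m_2 + m_3)/6 = -3/2.

-1.5000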